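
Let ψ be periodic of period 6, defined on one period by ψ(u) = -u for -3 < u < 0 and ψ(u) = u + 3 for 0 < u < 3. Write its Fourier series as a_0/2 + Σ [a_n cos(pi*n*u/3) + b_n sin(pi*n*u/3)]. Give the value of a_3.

-4/(3*pi**2)

a_3 = 1/3 ∫_{-3}^{3} ψ(u) cos(pi*u) du.
Split the integral at the breakpoints.
Integrating by parts (boundary term plus one more integral), an antiderivative of (-u) cos(pi*u) is -u*sin(pi*u)/pi - cos(pi*u)/pi**2; evaluating from -3 to 0: ∫_{-3}^{0} (-u) cos(pi*u) du = (-1/pi**2) - (pi**(-2)) = -2/pi**2.
Integrating by parts (boundary term plus one more integral), an antiderivative of (u + 3) cos(pi*u) is u*sin(pi*u)/pi + 3*sin(pi*u)/pi + cos(pi*u)/pi**2; evaluating from 0 to 3: ∫_{0}^{3} (u + 3) cos(pi*u) du = (-1/pi**2) - (pi**(-2)) = -2/pi**2.
Summing the pieces and multiplying by (1/3) gives a_3 = -4/(3*pi**2).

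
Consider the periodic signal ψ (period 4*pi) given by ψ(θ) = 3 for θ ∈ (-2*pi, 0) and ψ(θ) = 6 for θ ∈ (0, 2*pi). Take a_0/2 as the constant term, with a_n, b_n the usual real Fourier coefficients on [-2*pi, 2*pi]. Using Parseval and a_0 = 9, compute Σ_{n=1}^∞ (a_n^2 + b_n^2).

9/2

Parseval: a_0^2/2 + Σ_{n≥1} (a_n^2+b_n^2) = (1/(2*pi)) ∫_{-2*pi}^{2*pi} ψ(θ)^2 dθ = 45.
Subtract a_0^2/2 = 81/2: Σ (a_n^2+b_n^2) = 9/2.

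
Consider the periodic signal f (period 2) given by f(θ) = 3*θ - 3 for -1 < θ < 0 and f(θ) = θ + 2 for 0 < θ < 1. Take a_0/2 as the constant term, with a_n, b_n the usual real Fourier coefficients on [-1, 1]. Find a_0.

-2

a_0 = ∫_{-1}^{1} f(θ) dθ = -2.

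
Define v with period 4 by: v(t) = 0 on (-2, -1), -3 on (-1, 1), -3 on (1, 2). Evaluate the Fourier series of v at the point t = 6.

t = 6 differs from t = 2 by 1 full period(s), and the series is 4-periodic.
At t = 2 the one-sided limits are v(2^-) = -3 and v(2^+) = 0.
By Dirichlet's theorem the series converges to their average, [(-3) + (0)]/2 = -3/2.

-3/2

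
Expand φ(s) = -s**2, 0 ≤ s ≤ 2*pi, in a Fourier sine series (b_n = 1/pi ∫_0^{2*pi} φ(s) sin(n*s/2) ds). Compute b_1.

b_1 = 1/pi ∫_0^{2*pi} (-s**2) sin(s/2) ds.
Integrating by parts twice (tabular method), an antiderivative of (-s**2) sin(s/2) is 2*s**2*cos(s/2) - 8*s*sin(s/2) - 16*cos(s/2); evaluating from 0 to 2*pi: ∫_{0}^{2*pi} (-s**2) sin(s/2) ds = (16 - 8*pi**2) - (-16) = 32 - 8*pi**2.
Hence b_1 = (1/pi)·(32 - 8*pi**2) = -8*pi + 32/pi.

-8*pi + 32/pi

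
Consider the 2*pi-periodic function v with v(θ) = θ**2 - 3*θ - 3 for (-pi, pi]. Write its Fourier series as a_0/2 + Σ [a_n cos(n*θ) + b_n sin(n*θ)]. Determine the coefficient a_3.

a_3 = 1/pi ∫_{-pi}^{pi} v(θ) cos(3*θ) dθ.
Integrating by parts twice (tabular method), an antiderivative of (θ**2 - 3*θ - 3) cos(3*θ) is θ**2*sin(3*θ)/3 - θ*sin(3*θ) + 2*θ*cos(3*θ)/9 - 29*sin(3*θ)/27 - cos(3*θ)/3; evaluating from -pi to pi: ∫_{-pi}^{pi} (θ**2 - 3*θ - 3) cos(3*θ) dθ = (1/3 - 2*pi/9) - (1/3 + 2*pi/9) = -4*pi/9.
Hence a_3 = (1/pi)·(-4*pi/9) = -4/9.

-4/9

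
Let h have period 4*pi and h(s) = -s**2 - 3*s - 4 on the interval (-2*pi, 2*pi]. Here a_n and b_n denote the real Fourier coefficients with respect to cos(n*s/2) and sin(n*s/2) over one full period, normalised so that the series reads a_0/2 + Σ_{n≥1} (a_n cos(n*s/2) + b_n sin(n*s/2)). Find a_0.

a_0 = (1/(2*pi)) ∫_{-2*pi}^{2*pi} h(s) ds = (1/(2*pi)) · (-16*pi*(3 + pi**2)/3) = -8*pi**2/3 - 8.

-8*pi**2/3 - 8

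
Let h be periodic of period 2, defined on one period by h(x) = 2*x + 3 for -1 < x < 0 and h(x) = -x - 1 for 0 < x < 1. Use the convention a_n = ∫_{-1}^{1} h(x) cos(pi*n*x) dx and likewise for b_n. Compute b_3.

b_3 = ∫_{-1}^{1} h(x) sin(3*pi*x) dx.
Split the integral at the breakpoints.
Integrating by parts (boundary term plus one more integral), an antiderivative of (2*x + 3) sin(3*pi*x) is -2*x*cos(3*pi*x)/(3*pi) + 2*sin(3*pi*x)/(9*pi**2) - cos(3*pi*x)/pi; evaluating from -1 to 0: ∫_{-1}^{0} (2*x + 3) sin(3*pi*x) dx = (-1/pi) - (1/(3*pi)) = -4/(3*pi).
Integrating by parts (boundary term plus one more integral), an antiderivative of (-x - 1) sin(3*pi*x) is x*cos(3*pi*x)/(3*pi) - sin(3*pi*x)/(9*pi**2) + cos(3*pi*x)/(3*pi); evaluating from 0 to 1: ∫_{0}^{1} (-x - 1) sin(3*pi*x) dx = (-2/(3*pi)) - (1/(3*pi)) = -1/pi.
Summing the pieces gives b_3 = -7/(3*pi).

-7/(3*pi)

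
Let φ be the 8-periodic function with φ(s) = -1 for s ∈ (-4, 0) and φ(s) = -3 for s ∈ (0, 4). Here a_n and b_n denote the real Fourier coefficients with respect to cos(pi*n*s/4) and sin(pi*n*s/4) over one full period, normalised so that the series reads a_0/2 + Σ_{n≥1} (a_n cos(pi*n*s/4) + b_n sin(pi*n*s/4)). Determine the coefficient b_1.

b_1 = 1/4 ∫_{-4}^{4} φ(s) sin(pi*s/4) ds.
Split the integral at the breakpoints.
Directly, an antiderivative of (-1) sin(pi*s/4) is 4*cos(pi*s/4)/pi; evaluating from -4 to 0: ∫_{-4}^{0} (-1) sin(pi*s/4) ds = (4/pi) - (-4/pi) = 8/pi.
Directly, an antiderivative of (-3) sin(pi*s/4) is 12*cos(pi*s/4)/pi; evaluating from 0 to 4: ∫_{0}^{4} (-3) sin(pi*s/4) ds = (-12/pi) - (12/pi) = -24/pi.
Summing the pieces and multiplying by (1/4) gives b_1 = -4/pi.

-4/pi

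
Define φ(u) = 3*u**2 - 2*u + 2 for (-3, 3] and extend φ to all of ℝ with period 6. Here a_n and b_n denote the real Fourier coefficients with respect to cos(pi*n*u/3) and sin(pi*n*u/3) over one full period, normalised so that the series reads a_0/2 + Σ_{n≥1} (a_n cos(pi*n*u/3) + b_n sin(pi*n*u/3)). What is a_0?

a_0 = 1/3 ∫_{-3}^{3} φ(u) du = 1/3 · (66) = 22.

22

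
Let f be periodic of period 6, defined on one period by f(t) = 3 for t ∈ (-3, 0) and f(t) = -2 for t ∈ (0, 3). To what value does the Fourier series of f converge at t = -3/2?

3

f is continuous at t = -3/2 with value 3, so the series converges to 3 there.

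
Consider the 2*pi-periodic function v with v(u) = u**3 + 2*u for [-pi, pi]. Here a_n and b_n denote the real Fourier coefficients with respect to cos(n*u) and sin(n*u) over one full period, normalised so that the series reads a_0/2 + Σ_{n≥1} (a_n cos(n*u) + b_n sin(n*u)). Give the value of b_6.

-pi**2/3 - 11/18

b_6 = 1/pi ∫_{-pi}^{pi} v(u) sin(6*u) du.
v is odd and sin(6*u) is odd, so the integrand is even and b_6 = 2/pi ∫_0^{pi} v(u) sin(6*u) du.
Integrating by parts three times (tabular method), an antiderivative of (u**3 + 2*u) sin(6*u) is -u**3*cos(6*u)/6 + u**2*sin(6*u)/12 - 11*u*cos(6*u)/36 + 11*sin(6*u)/216; evaluating from 0 to pi: ∫_{0}^{pi} (u**3 + 2*u) sin(6*u) du = (-pi*(11 + 6*pi**2)/36) - (0) = -pi*(11 + 6*pi**2)/36.
Hence b_6 = (2/pi)·(-pi*(11 + 6*pi**2)/36) = -pi**2/3 - 11/18.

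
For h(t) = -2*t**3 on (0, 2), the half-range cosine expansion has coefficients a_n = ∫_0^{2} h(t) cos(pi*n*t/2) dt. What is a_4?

-6/pi**2

a_4 = ∫_0^{2} (-2*t**3) cos(2*pi*t) dt.
Integrating by parts three times (tabular method), an antiderivative of (-2*t**3) cos(2*pi*t) is -t**3*sin(2*pi*t)/pi - 3*t**2*cos(2*pi*t)/(2*pi**2) + 3*t*sin(2*pi*t)/(2*pi**3) + 3*cos(2*pi*t)/(4*pi**4); evaluating from 0 to 2: ∫_{0}^{2} (-2*t**3) cos(2*pi*t) dt = (3*(1 - 8*pi**2)/(4*pi**4)) - (3/(4*pi**4)) = -6/pi**2.
Hence a_4 = -6/pi**2.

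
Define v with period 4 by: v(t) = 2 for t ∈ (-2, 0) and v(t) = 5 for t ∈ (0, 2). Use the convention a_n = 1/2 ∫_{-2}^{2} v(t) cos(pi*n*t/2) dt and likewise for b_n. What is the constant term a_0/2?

7/2

a_0 = 1/2 ∫_{-2}^{2} v(t) dt = 1/2 · (14) = 7.
So the constant term a_0/2 = 7/2.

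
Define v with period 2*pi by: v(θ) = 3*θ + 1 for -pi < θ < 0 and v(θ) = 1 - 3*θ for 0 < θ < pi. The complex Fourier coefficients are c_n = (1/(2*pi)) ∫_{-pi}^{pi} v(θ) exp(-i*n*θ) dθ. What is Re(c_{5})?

6/(25*pi)

Since v is real-valued, Re(c_{5}) = (1/(2*pi)) ∫_{-pi}^{pi} v(θ) cos(5*θ) dθ = a_{5}/2.
v is even and cos(5*θ) is even, so the integrand is even: ∫_{-pi}^{pi} v(θ) cos(5*θ) dθ = 2∫_0^{pi} v(θ) cos(5*θ) dθ.
Integrating by parts (boundary term plus one more integral), an antiderivative of (1 - 3*θ) cos(5*θ) is -3*θ*sin(5*θ)/5 + sin(5*θ)/5 - 3*cos(5*θ)/25; evaluating from 0 to pi: ∫_{0}^{pi} (1 - 3*θ) cos(5*θ) dθ = (3/25) - (-3/25) = 6/25.
So ∫_{-pi}^{pi} v(θ) cos(5*θ) dθ = 12/25.
Hence Re(c_{5}) = (1/(2*pi))·(12/25) = 6/(25*pi).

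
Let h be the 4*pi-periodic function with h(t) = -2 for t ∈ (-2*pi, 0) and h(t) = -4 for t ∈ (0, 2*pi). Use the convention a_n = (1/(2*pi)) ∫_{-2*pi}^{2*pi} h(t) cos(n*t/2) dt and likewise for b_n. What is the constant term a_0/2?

-3

a_0 = (1/(2*pi)) ∫_{-2*pi}^{2*pi} h(t) dt = (1/(2*pi)) · (-12*pi) = -6.
So the constant term a_0/2 = -3.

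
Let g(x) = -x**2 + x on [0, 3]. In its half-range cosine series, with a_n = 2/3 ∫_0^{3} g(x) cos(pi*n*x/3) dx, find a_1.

24/pi**2

a_1 = 2/3 ∫_0^{3} (-x**2 + x) cos(pi*x/3) dx.
Integrating by parts twice (tabular method), an antiderivative of (-x**2 + x) cos(pi*x/3) is -3*x**2*sin(pi*x/3)/pi + 3*x*sin(pi*x/3)/pi - 18*x*cos(pi*x/3)/pi**2 + 54*sin(pi*x/3)/pi**3 + 9*cos(pi*x/3)/pi**2; evaluating from 0 to 3: ∫_{0}^{3} (-x**2 + x) cos(pi*x/3) dx = (45/pi**2) - (9/pi**2) = 36/pi**2.
Hence a_1 = (2/3)·(36/pi**2) = 24/pi**2.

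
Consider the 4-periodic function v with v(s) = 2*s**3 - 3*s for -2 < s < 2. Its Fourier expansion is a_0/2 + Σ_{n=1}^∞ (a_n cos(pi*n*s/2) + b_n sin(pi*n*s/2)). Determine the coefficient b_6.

2*(4 - 15*pi**2)/(9*pi**3)

b_6 = 1/2 ∫_{-2}^{2} v(s) sin(3*pi*s) ds.
v is odd and sin(3*pi*s) is odd, so the integrand is even and b_6 = ∫_0^{2} v(s) sin(3*pi*s) ds.
Integrating by parts three times (tabular method), an antiderivative of (2*s**3 - 3*s) sin(3*pi*s) is -2*s**3*cos(3*pi*s)/(3*pi) + 2*s**2*sin(3*pi*s)/(3*pi**2) + 4*s*cos(3*pi*s)/(9*pi**3) + s*cos(3*pi*s)/pi - sin(3*pi*s)/(3*pi**2) - 4*sin(3*pi*s)/(27*pi**4); evaluating from 0 to 2: ∫_{0}^{2} (2*s**3 - 3*s) sin(3*pi*s) ds = (2*(4 - 15*pi**2)/(9*pi**3)) - (0) = 2*(4 - 15*pi**2)/(9*pi**3).
Hence b_6 = 2*(4 - 15*pi**2)/(9*pi**3).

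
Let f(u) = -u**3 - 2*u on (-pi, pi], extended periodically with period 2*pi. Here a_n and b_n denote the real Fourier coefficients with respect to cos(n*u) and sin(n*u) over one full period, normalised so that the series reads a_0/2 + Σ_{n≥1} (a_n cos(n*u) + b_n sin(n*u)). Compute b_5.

-2*pi**2/5 - 88/125

b_5 = 1/pi ∫_{-pi}^{pi} f(u) sin(5*u) du.
f is odd and sin(5*u) is odd, so the integrand is even and b_5 = 2/pi ∫_0^{pi} f(u) sin(5*u) du.
Integrating by parts three times (tabular method), an antiderivative of (-u**3 - 2*u) sin(5*u) is u**3*cos(5*u)/5 - 3*u**2*sin(5*u)/25 + 44*u*cos(5*u)/125 - 44*sin(5*u)/625; evaluating from 0 to pi: ∫_{0}^{pi} (-u**3 - 2*u) sin(5*u) du = (-pi*(44 + 25*pi**2)/125) - (0) = -pi*(44 + 25*pi**2)/125.
Hence b_5 = (2/pi)·(-pi*(44 + 25*pi**2)/125) = -2*pi**2/5 - 88/125.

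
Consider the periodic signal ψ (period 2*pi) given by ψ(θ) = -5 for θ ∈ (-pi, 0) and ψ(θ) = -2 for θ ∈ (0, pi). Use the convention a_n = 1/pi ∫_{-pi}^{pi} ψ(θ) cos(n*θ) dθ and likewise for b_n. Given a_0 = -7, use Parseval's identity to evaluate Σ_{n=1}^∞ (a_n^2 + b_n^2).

Parseval: a_0^2/2 + Σ_{n≥1} (a_n^2+b_n^2) = 1/pi ∫_{-pi}^{pi} ψ(θ)^2 dθ = 29.
Subtract a_0^2/2 = 49/2: Σ (a_n^2+b_n^2) = 9/2.

9/2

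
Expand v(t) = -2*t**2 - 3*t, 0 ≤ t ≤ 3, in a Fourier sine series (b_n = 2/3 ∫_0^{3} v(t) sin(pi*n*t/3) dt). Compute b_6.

9/pi

b_6 = 2/3 ∫_0^{3} (-2*t**2 - 3*t) sin(2*pi*t) dt.
Integrating by parts twice (tabular method), an antiderivative of (-2*t**2 - 3*t) sin(2*pi*t) is t**2*cos(2*pi*t)/pi - t*sin(2*pi*t)/pi**2 + 3*t*cos(2*pi*t)/(2*pi) - 3*sin(2*pi*t)/(4*pi**2) - cos(2*pi*t)/(2*pi**3); evaluating from 0 to 3: ∫_{0}^{3} (-2*t**2 - 3*t) sin(2*pi*t) dt = ((-1 + 27*pi**2)/(2*pi**3)) - (-1/(2*pi**3)) = 27/(2*pi).
Hence b_6 = (2/3)·(27/(2*pi)) = 9/pi.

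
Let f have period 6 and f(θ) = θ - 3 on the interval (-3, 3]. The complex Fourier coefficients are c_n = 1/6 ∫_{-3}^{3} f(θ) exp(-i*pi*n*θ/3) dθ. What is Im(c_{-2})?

-3/(2*pi)

Since f is real-valued, Im(c_{-2}) = -1/6 ∫_{-3}^{3} f(θ) sin(-2*pi*θ/3) dθ = b_{2}/2.
Integrating by parts (boundary term plus one more integral), an antiderivative of (θ - 3) sin(-2*pi*θ/3) is 3*θ*cos(2*pi*θ/3)/(2*pi) - 9*sin(2*pi*θ/3)/(4*pi**2) - 9*cos(2*pi*θ/3)/(2*pi); evaluating from -3 to 3: ∫_{-3}^{3} (θ - 3) sin(-2*pi*θ/3) dθ = (0) - (-9/pi) = 9/pi.
Hence Im(c_{-2}) = (-1/6)·(9/pi) = -3/(2*pi).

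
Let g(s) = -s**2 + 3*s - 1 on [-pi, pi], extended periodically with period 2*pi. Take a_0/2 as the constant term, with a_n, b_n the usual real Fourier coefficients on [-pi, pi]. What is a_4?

a_4 = 1/pi ∫_{-pi}^{pi} g(s) cos(4*s) ds.
Integrating by parts twice (tabular method), an antiderivative of (-s**2 + 3*s - 1) cos(4*s) is -s**2*sin(4*s)/4 + 3*s*sin(4*s)/4 - s*cos(4*s)/8 - 7*sin(4*s)/32 + 3*cos(4*s)/16; evaluating from -pi to pi: ∫_{-pi}^{pi} (-s**2 + 3*s - 1) cos(4*s) ds = (3/16 - pi/8) - (3/16 + pi/8) = -pi/4.
Hence a_4 = (1/pi)·(-pi/4) = -1/4.

-1/4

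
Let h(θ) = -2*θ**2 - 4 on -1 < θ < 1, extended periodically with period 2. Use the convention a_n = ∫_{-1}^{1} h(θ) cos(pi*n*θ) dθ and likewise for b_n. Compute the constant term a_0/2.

-14/3

a_0 = ∫_{-1}^{1} h(θ) dθ = -28/3.
So the constant term a_0/2 = -14/3.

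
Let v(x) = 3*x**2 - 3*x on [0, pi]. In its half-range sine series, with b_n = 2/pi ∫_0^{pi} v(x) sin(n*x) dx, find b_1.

-24/pi - 6 + 6*pi

b_1 = 2/pi ∫_0^{pi} (3*x**2 - 3*x) sin(x) dx.
Integrating by parts twice (tabular method), an antiderivative of (3*x**2 - 3*x) sin(x) is -3*x**2*cos(x) + 6*x*sin(x) + 3*x*cos(x) - 3*sin(x) + 6*cos(x); evaluating from 0 to pi: ∫_{0}^{pi} (3*x**2 - 3*x) sin(x) dx = (-3*pi - 6 + 3*pi**2) - (6) = -12 - 3*pi + 3*pi**2.
Hence b_1 = (2/pi)·(-12 - 3*pi + 3*pi**2) = -24/pi - 6 + 6*pi.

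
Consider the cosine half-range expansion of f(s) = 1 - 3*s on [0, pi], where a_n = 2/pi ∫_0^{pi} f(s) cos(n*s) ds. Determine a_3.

4/(3*pi)

a_3 = 2/pi ∫_0^{pi} (1 - 3*s) cos(3*s) ds.
Integrating by parts (boundary term plus one more integral), an antiderivative of (1 - 3*s) cos(3*s) is -s*sin(3*s) + sin(3*s)/3 - cos(3*s)/3; evaluating from 0 to pi: ∫_{0}^{pi} (1 - 3*s) cos(3*s) ds = (1/3) - (-1/3) = 2/3.
Hence a_3 = (2/pi)·(2/3) = 4/(3*pi).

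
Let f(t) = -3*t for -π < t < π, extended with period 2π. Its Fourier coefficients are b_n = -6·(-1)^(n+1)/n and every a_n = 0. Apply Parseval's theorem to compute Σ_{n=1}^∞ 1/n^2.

pi**2/6

Parseval: Σ b_n^2 = (1/π) ∫_{-π}^{π} f(t)^2 dt = 6*pi**2.
Σ b_n^2 = Σ 36/n^2, so Σ 1/n^2 = (6*pi**2)/36 = pi**2/6.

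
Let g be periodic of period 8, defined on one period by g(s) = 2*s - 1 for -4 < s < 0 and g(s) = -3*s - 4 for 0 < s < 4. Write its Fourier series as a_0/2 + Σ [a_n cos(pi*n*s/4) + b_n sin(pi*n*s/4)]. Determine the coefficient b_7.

-10/(7*pi)

b_7 = 1/4 ∫_{-4}^{4} g(s) sin(7*pi*s/4) ds.
Split the integral at the breakpoints.
Integrating by parts (boundary term plus one more integral), an antiderivative of (2*s - 1) sin(7*pi*s/4) is -8*s*cos(7*pi*s/4)/(7*pi) + 32*sin(7*pi*s/4)/(49*pi**2) + 4*cos(7*pi*s/4)/(7*pi); evaluating from -4 to 0: ∫_{-4}^{0} (2*s - 1) sin(7*pi*s/4) ds = (4/(7*pi)) - (-36/(7*pi)) = 40/(7*pi).
Integrating by parts (boundary term plus one more integral), an antiderivative of (-3*s - 4) sin(7*pi*s/4) is 12*s*cos(7*pi*s/4)/(7*pi) - 48*sin(7*pi*s/4)/(49*pi**2) + 16*cos(7*pi*s/4)/(7*pi); evaluating from 0 to 4: ∫_{0}^{4} (-3*s - 4) sin(7*pi*s/4) ds = (-64/(7*pi)) - (16/(7*pi)) = -80/(7*pi).
Summing the pieces and multiplying by (1/4) gives b_7 = -10/(7*pi).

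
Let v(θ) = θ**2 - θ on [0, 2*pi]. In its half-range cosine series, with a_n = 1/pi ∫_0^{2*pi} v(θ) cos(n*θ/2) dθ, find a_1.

-16 + 8/pi

a_1 = 1/pi ∫_0^{2*pi} (θ**2 - θ) cos(θ/2) dθ.
Integrating by parts twice (tabular method), an antiderivative of (θ**2 - θ) cos(θ/2) is 2*θ**2*sin(θ/2) - 2*θ*sin(θ/2) + 8*θ*cos(θ/2) - 16*sin(θ/2) - 4*cos(θ/2); evaluating from 0 to 2*pi: ∫_{0}^{2*pi} (θ**2 - θ) cos(θ/2) dθ = (4 - 16*pi) - (-4) = 8 - 16*pi.
Hence a_1 = (1/pi)·(8 - 16*pi) = -16 + 8/pi.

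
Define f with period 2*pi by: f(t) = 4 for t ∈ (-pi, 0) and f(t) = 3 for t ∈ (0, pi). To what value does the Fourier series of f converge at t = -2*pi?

7/2

t = -2*pi differs from t = 0 by -1 full period(s), and the series is 2*pi-periodic.
At t = 0 the one-sided limits are f(0^-) = 4 and f(0^+) = 3.
By Dirichlet's theorem the series converges to their average, [(4) + (3)]/2 = 7/2.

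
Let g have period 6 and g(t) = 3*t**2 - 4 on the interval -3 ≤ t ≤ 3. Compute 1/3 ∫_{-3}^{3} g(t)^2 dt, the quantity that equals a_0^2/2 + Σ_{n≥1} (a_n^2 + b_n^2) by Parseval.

898/5

1/3 ∫_{-3}^{3} g(t)^2 dt = 1/3 · (2694/5) = 898/5.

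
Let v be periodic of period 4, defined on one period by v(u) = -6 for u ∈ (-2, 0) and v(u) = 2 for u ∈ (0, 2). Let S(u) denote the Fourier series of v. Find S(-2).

-2

u = -2 differs from u = 2 by -1 full period(s), and the series is 4-periodic.
At u = 2 the one-sided limits are v(2^-) = 2 and v(2^+) = -6.
By Dirichlet's theorem the series converges to their average, [(2) + (-6)]/2 = -2.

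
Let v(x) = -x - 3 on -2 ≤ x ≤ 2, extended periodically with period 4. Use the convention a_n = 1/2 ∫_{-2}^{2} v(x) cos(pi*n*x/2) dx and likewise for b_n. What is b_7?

b_7 = 1/2 ∫_{-2}^{2} v(x) sin(7*pi*x/2) dx.
Integrating by parts (boundary term plus one more integral), an antiderivative of (-x - 3) sin(7*pi*x/2) is 2*x*cos(7*pi*x/2)/(7*pi) - 4*sin(7*pi*x/2)/(49*pi**2) + 6*cos(7*pi*x/2)/(7*pi); evaluating from -2 to 2: ∫_{-2}^{2} (-x - 3) sin(7*pi*x/2) dx = (-10/(7*pi)) - (-2/(7*pi)) = -8/(7*pi).
Hence b_7 = (1/2)·(-8/(7*pi)) = -4/(7*pi).

-4/(7*pi)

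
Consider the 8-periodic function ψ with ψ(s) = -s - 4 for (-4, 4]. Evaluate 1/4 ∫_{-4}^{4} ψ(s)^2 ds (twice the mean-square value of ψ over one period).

1/4 ∫_{-4}^{4} ψ(s)^2 ds = 1/4 · (512/3) = 128/3.

128/3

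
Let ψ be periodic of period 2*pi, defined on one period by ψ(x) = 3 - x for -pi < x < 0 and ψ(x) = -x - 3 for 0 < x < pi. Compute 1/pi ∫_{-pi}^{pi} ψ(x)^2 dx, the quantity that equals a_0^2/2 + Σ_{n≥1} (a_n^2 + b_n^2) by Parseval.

1/pi ∫_{-pi}^{pi} ψ(x)^2 dx = 1/pi · (2*pi*(pi**2 + 27 + 9*pi)/3) = 2*pi**2/3 + 18 + 6*pi.

2*pi**2/3 + 18 + 6*pi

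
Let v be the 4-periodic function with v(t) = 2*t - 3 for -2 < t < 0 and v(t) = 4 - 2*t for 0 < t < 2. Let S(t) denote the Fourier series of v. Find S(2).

-7/2

t = 2 differs from t = -2 by 1 full period(s), and the series is 4-periodic.
At t = -2 the one-sided limits are v(-2^-) = 0 and v(-2^+) = -7.
By Dirichlet's theorem the series converges to their average, [(0) + (-7)]/2 = -7/2.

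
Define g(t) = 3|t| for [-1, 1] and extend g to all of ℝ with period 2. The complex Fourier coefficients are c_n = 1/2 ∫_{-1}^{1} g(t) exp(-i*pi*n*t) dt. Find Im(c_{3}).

0

Since g is real-valued, Im(c_{3}) = -1/2 ∫_{-1}^{1} g(t) sin(3*pi*t) dt = -b_{3}/2.
(g is even, so the integrand is odd over a symmetric interval and the integral vanishes.)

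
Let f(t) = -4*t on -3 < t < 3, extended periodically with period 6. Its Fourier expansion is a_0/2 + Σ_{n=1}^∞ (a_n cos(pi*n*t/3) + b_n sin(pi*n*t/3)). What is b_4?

b_4 = 1/3 ∫_{-3}^{3} f(t) sin(4*pi*t/3) dt.
f is odd and sin(4*pi*t/3) is odd, so the integrand is even and b_4 = 2/3 ∫_0^{3} f(t) sin(4*pi*t/3) dt.
Integrating by parts (boundary term plus one more integral), an antiderivative of (-4*t) sin(4*pi*t/3) is 3*t*cos(4*pi*t/3)/pi - 9*sin(4*pi*t/3)/(4*pi**2); evaluating from 0 to 3: ∫_{0}^{3} (-4*t) sin(4*pi*t/3) dt = (9/pi) - (0) = 9/pi.
Hence b_4 = (2/3)·(9/pi) = 6/pi.

6/pi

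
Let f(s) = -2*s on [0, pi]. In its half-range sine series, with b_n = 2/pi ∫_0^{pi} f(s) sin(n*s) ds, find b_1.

-4

b_1 = 2/pi ∫_0^{pi} (-2*s) sin(s) ds.
Integrating by parts (boundary term plus one more integral), an antiderivative of (-2*s) sin(s) is 2*s*cos(s) - 2*sin(s); evaluating from 0 to pi: ∫_{0}^{pi} (-2*s) sin(s) ds = (-2*pi) - (0) = -2*pi.
Hence b_1 = (2/pi)·(-2*pi) = -4.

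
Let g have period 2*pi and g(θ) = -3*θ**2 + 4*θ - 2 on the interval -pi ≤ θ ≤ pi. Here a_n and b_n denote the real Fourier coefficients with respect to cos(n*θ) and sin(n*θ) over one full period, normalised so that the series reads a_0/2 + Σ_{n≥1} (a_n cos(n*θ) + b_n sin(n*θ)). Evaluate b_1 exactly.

b_1 = 1/pi ∫_{-pi}^{pi} g(θ) sin(θ) dθ.
Integrating by parts twice (tabular method), an antiderivative of (-3*θ**2 + 4*θ - 2) sin(θ) is 3*θ**2*cos(θ) - 6*θ*sin(θ) - 4*θ*cos(θ) + 4*sin(θ) - 4*cos(θ); evaluating from -pi to pi: ∫_{-pi}^{pi} (-3*θ**2 + 4*θ - 2) sin(θ) dθ = (-3*pi**2 + 4 + 4*pi) - (-3*pi**2 - 4*pi + 4) = 8*pi.
Hence b_1 = (1/pi)·(8*pi) = 8.

8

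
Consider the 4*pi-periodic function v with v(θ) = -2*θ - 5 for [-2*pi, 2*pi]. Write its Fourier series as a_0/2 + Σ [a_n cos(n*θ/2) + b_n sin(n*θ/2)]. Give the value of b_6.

4/3

b_6 = (1/(2*pi)) ∫_{-2*pi}^{2*pi} v(θ) sin(3*θ) dθ.
Integrating by parts (boundary term plus one more integral), an antiderivative of (-2*θ - 5) sin(3*θ) is 2*θ*cos(3*θ)/3 - 2*sin(3*θ)/9 + 5*cos(3*θ)/3; evaluating from -2*pi to 2*pi: ∫_{-2*pi}^{2*pi} (-2*θ - 5) sin(3*θ) dθ = (5/3 + 4*pi/3) - (5/3 - 4*pi/3) = 8*pi/3.
Hence b_6 = (1/(2*pi))·(8*pi/3) = 4/3.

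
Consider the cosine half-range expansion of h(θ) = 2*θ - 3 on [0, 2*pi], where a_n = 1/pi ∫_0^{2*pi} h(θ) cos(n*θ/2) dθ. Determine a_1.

a_1 = 1/pi ∫_0^{2*pi} (2*θ - 3) cos(θ/2) dθ.
Integrating by parts (boundary term plus one more integral), an antiderivative of (2*θ - 3) cos(θ/2) is 4*θ*sin(θ/2) - 6*sin(θ/2) + 8*cos(θ/2); evaluating from 0 to 2*pi: ∫_{0}^{2*pi} (2*θ - 3) cos(θ/2) dθ = (-8) - (8) = -16.
Hence a_1 = (1/pi)·(-16) = -16/pi.

-16/pi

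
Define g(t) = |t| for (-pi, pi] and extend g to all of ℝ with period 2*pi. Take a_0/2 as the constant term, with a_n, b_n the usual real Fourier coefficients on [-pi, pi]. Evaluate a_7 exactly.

a_7 = 1/pi ∫_{-pi}^{pi} g(t) cos(7*t) dt.
g is even and cos(7*t) is even, so the integrand is even and a_7 = 2/pi ∫_0^{pi} g(t) cos(7*t) dt.
Integrating by parts (boundary term plus one more integral), an antiderivative of (t) cos(7*t) is t*sin(7*t)/7 + cos(7*t)/49; evaluating from 0 to pi: ∫_{0}^{pi} (t) cos(7*t) dt = (-1/49) - (1/49) = -2/49.
Hence a_7 = (2/pi)·(-2/49) = -4/(49*pi).

-4/(49*pi)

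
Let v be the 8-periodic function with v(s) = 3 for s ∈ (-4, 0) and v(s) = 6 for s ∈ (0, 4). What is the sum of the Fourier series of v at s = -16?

9/2

s = -16 differs from s = 0 by -2 full period(s), and the series is 8-periodic.
At s = 0 the one-sided limits are v(0^-) = 3 and v(0^+) = 6.
By Dirichlet's theorem the series converges to their average, [(3) + (6)]/2 = 9/2.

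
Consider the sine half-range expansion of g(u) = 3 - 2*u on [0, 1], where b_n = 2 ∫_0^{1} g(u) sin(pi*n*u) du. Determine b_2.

2/pi

b_2 = 2 ∫_0^{1} (3 - 2*u) sin(2*pi*u) du.
Integrating by parts (boundary term plus one more integral), an antiderivative of (3 - 2*u) sin(2*pi*u) is u*cos(2*pi*u)/pi - sin(2*pi*u)/(2*pi**2) - 3*cos(2*pi*u)/(2*pi); evaluating from 0 to 1: ∫_{0}^{1} (3 - 2*u) sin(2*pi*u) du = (-1/(2*pi)) - (-3/(2*pi)) = 1/pi.
Hence b_2 = 2·(1/pi) = 2/pi.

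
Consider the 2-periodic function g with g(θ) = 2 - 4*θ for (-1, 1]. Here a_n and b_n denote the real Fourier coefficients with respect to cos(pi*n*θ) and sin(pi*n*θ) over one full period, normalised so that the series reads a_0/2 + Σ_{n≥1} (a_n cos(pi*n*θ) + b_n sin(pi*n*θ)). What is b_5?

b_5 = ∫_{-1}^{1} g(θ) sin(5*pi*θ) dθ.
Integrating by parts (boundary term plus one more integral), an antiderivative of (2 - 4*θ) sin(5*pi*θ) is 4*θ*cos(5*pi*θ)/(5*pi) - 4*sin(5*pi*θ)/(25*pi**2) - 2*cos(5*pi*θ)/(5*pi); evaluating from -1 to 1: ∫_{-1}^{1} (2 - 4*θ) sin(5*pi*θ) dθ = (-2/(5*pi)) - (6/(5*pi)) = -8/(5*pi).
Hence b_5 = -8/(5*pi).

-8/(5*pi)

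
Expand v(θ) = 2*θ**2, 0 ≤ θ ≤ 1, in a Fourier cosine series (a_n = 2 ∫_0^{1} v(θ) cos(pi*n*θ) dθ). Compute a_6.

a_6 = 2 ∫_0^{1} (2*θ**2) cos(6*pi*θ) dθ.
Integrating by parts twice (tabular method), an antiderivative of (2*θ**2) cos(6*pi*θ) is θ**2*sin(6*pi*θ)/(3*pi) + θ*cos(6*pi*θ)/(9*pi**2) - sin(6*pi*θ)/(54*pi**3); evaluating from 0 to 1: ∫_{0}^{1} (2*θ**2) cos(6*pi*θ) dθ = (1/(9*pi**2)) - (0) = 1/(9*pi**2).
Hence a_6 = 2·(1/(9*pi**2)) = 2/(9*pi**2).

2/(9*pi**2)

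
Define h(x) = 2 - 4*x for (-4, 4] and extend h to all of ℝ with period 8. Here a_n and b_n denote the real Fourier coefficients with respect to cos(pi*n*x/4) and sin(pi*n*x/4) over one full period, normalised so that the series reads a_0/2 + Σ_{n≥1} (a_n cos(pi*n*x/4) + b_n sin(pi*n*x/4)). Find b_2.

b_2 = 1/4 ∫_{-4}^{4} h(x) sin(pi*x/2) dx.
Integrating by parts (boundary term plus one more integral), an antiderivative of (2 - 4*x) sin(pi*x/2) is 8*x*cos(pi*x/2)/pi - 16*sin(pi*x/2)/pi**2 - 4*cos(pi*x/2)/pi; evaluating from -4 to 4: ∫_{-4}^{4} (2 - 4*x) sin(pi*x/2) dx = (28/pi) - (-36/pi) = 64/pi.
Hence b_2 = (1/4)·(64/pi) = 16/pi.

16/pi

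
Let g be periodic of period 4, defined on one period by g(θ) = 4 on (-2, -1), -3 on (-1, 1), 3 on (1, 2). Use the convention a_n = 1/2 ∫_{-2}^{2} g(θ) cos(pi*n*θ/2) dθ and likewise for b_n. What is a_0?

1/2

a_0 = 1/2 ∫_{-2}^{2} g(θ) dθ = 1/2 · (1) = 1/2.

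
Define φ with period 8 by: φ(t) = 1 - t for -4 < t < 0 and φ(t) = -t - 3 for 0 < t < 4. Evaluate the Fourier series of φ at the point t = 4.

At t = 4 the one-sided limits are φ(4^-) = -7 and φ(4^+) = 5.
By Dirichlet's theorem the series converges to their average, [(-7) + (5)]/2 = -1.

-1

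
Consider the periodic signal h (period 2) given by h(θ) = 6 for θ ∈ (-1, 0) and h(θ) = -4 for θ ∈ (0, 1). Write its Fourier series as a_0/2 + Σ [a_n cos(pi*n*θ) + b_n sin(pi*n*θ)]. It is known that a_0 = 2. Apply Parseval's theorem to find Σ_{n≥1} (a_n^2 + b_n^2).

Parseval: a_0^2/2 + Σ_{n≥1} (a_n^2+b_n^2) = ∫_{-1}^{1} h(θ)^2 dθ = 52.
Subtract a_0^2/2 = 2: Σ (a_n^2+b_n^2) = 50.

50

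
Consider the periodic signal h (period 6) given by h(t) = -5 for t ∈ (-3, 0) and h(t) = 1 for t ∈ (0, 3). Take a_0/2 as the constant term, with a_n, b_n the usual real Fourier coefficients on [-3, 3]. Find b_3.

b_3 = 1/3 ∫_{-3}^{3} h(t) sin(pi*t) dt.
Split the integral at the breakpoints.
Directly, an antiderivative of (-5) sin(pi*t) is 5*cos(pi*t)/pi; evaluating from -3 to 0: ∫_{-3}^{0} (-5) sin(pi*t) dt = (5/pi) - (-5/pi) = 10/pi.
Directly, an antiderivative of (1) sin(pi*t) is -cos(pi*t)/pi; evaluating from 0 to 3: ∫_{0}^{3} (1) sin(pi*t) dt = (1/pi) - (-1/pi) = 2/pi.
Summing the pieces and multiplying by (1/3) gives b_3 = 4/pi.

4/pi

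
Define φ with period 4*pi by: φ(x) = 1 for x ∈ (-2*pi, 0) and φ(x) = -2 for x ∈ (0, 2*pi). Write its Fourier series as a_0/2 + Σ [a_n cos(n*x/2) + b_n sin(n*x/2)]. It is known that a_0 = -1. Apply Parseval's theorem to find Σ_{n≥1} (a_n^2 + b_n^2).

9/2

Parseval: a_0^2/2 + Σ_{n≥1} (a_n^2+b_n^2) = (1/(2*pi)) ∫_{-2*pi}^{2*pi} φ(x)^2 dx = 5.
Subtract a_0^2/2 = 1/2: Σ (a_n^2+b_n^2) = 9/2.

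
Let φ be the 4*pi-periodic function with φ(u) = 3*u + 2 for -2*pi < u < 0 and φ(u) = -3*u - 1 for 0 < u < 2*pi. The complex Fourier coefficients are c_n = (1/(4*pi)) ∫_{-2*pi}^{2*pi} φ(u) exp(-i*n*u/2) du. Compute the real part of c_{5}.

Since φ is real-valued, Re(c_{5}) = (1/(4*pi)) ∫_{-2*pi}^{2*pi} φ(u) cos(5*u/2) du = a_{5}/2.
Split the integral at the breakpoints.
Integrating by parts (boundary term plus one more integral), an antiderivative of (3*u + 2) cos(5*u/2) is 6*u*sin(5*u/2)/5 + 4*sin(5*u/2)/5 + 12*cos(5*u/2)/25; evaluating from -2*pi to 0: ∫_{-2*pi}^{0} (3*u + 2) cos(5*u/2) du = (12/25) - (-12/25) = 24/25.
Integrating by parts (boundary term plus one more integral), an antiderivative of (-3*u - 1) cos(5*u/2) is -6*u*sin(5*u/2)/5 - 2*sin(5*u/2)/5 - 12*cos(5*u/2)/25; evaluating from 0 to 2*pi: ∫_{0}^{2*pi} (-3*u - 1) cos(5*u/2) du = (12/25) - (-12/25) = 24/25.
So ∫_{-2*pi}^{2*pi} φ(u) cos(5*u/2) du = 48/25.
Hence Re(c_{5}) = (1/(4*pi))·(48/25) = 12/(25*pi).

12/(25*pi)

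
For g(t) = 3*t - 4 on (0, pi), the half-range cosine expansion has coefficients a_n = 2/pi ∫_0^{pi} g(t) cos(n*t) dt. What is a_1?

a_1 = 2/pi ∫_0^{pi} (3*t - 4) cos(t) dt.
Integrating by parts (boundary term plus one more integral), an antiderivative of (3*t - 4) cos(t) is 3*t*sin(t) - 4*sin(t) + 3*cos(t); evaluating from 0 to pi: ∫_{0}^{pi} (3*t - 4) cos(t) dt = (-3) - (3) = -6.
Hence a_1 = (2/pi)·(-6) = -12/pi.

-12/pi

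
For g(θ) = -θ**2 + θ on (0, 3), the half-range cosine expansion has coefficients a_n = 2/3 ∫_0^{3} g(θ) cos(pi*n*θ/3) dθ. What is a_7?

a_7 = 2/3 ∫_0^{3} (-θ**2 + θ) cos(7*pi*θ/3) dθ.
Integrating by parts twice (tabular method), an antiderivative of (-θ**2 + θ) cos(7*pi*θ/3) is -3*θ**2*sin(7*pi*θ/3)/(7*pi) + 3*θ*sin(7*pi*θ/3)/(7*pi) - 18*θ*cos(7*pi*θ/3)/(49*pi**2) + 54*sin(7*pi*θ/3)/(343*pi**3) + 9*cos(7*pi*θ/3)/(49*pi**2); evaluating from 0 to 3: ∫_{0}^{3} (-θ**2 + θ) cos(7*pi*θ/3) dθ = (45/(49*pi**2)) - (9/(49*pi**2)) = 36/(49*pi**2).
Hence a_7 = (2/3)·(36/(49*pi**2)) = 24/(49*pi**2).

24/(49*pi**2)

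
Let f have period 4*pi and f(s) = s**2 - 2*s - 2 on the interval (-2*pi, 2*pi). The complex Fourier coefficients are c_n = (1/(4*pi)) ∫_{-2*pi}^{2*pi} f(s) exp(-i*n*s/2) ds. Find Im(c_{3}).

4/3

Since f is real-valued, Im(c_{3}) = -(1/(4*pi)) ∫_{-2*pi}^{2*pi} f(s) sin(3*s/2) ds = -b_{3}/2.
Integrating by parts twice (tabular method), an antiderivative of (s**2 - 2*s - 2) sin(3*s/2) is -2*s**2*cos(3*s/2)/3 + 8*s*sin(3*s/2)/9 + 4*s*cos(3*s/2)/3 - 8*sin(3*s/2)/9 + 52*cos(3*s/2)/27; evaluating from -2*pi to 2*pi: ∫_{-2*pi}^{2*pi} (s**2 - 2*s - 2) sin(3*s/2) ds = (-8*pi/3 - 52/27 + 8*pi**2/3) - (-52/27 + 8*pi/3 + 8*pi**2/3) = -16*pi/3.
Hence Im(c_{3}) = (-1/(4*pi))·(-16*pi/3) = 4/3.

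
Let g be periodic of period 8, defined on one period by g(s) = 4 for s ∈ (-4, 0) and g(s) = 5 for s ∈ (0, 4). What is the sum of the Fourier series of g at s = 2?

g is continuous at s = 2 with value 5, so the series converges to 5 there.

5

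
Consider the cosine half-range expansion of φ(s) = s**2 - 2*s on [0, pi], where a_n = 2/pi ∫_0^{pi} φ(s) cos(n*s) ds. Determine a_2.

a_2 = 2/pi ∫_0^{pi} (s**2 - 2*s) cos(2*s) ds.
Integrating by parts twice (tabular method), an antiderivative of (s**2 - 2*s) cos(2*s) is s**2*sin(2*s)/2 - s*sin(2*s) + s*cos(2*s)/2 - sin(2*s)/4 - cos(2*s)/2; evaluating from 0 to pi: ∫_{0}^{pi} (s**2 - 2*s) cos(2*s) ds = (-1/2 + pi/2) - (-1/2) = pi/2.
Hence a_2 = (2/pi)·(pi/2) = 1.

1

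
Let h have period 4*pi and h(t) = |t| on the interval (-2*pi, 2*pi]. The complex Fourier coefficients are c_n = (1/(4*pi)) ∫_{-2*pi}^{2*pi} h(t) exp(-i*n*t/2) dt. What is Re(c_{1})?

Since h is real-valued, Re(c_{1}) = (1/(4*pi)) ∫_{-2*pi}^{2*pi} h(t) cos(t/2) dt = a_{1}/2.
h is even and cos(t/2) is even, so the integrand is even: ∫_{-2*pi}^{2*pi} h(t) cos(t/2) dt = 2∫_0^{2*pi} h(t) cos(t/2) dt.
Integrating by parts (boundary term plus one more integral), an antiderivative of (t) cos(t/2) is 2*t*sin(t/2) + 4*cos(t/2); evaluating from 0 to 2*pi: ∫_{0}^{2*pi} (t) cos(t/2) dt = (-4) - (4) = -8.
So ∫_{-2*pi}^{2*pi} h(t) cos(t/2) dt = -16.
Hence Re(c_{1}) = (1/(4*pi))·(-16) = -4/pi.

-4/pi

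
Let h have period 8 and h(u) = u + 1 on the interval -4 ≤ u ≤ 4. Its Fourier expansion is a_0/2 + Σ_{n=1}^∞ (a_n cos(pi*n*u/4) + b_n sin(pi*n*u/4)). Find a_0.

a_0 = 1/4 ∫_{-4}^{4} h(u) du = 1/4 · (8) = 2.

2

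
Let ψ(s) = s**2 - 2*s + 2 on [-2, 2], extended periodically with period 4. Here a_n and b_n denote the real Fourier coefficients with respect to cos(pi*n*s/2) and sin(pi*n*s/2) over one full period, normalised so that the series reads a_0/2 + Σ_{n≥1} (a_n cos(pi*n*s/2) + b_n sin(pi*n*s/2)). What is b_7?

-8/(7*pi)

b_7 = 1/2 ∫_{-2}^{2} ψ(s) sin(7*pi*s/2) ds.
Integrating by parts twice (tabular method), an antiderivative of (s**2 - 2*s + 2) sin(7*pi*s/2) is -2*s**2*cos(7*pi*s/2)/(7*pi) + 8*s*sin(7*pi*s/2)/(49*pi**2) + 4*s*cos(7*pi*s/2)/(7*pi) - 8*sin(7*pi*s/2)/(49*pi**2) - 4*cos(7*pi*s/2)/(7*pi) + 16*cos(7*pi*s/2)/(343*pi**3); evaluating from -2 to 2: ∫_{-2}^{2} (s**2 - 2*s + 2) sin(7*pi*s/2) ds = (4*(-4 + 49*pi**2)/(343*pi**3)) - (4*(-4 + 245*pi**2)/(343*pi**3)) = -16/(7*pi).
Hence b_7 = (1/2)·(-16/(7*pi)) = -8/(7*pi).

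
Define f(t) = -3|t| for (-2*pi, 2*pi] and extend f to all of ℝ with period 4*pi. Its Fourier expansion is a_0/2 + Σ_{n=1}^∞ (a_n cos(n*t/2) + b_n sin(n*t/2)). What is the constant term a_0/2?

-3*pi

a_0 = (1/(2*pi)) ∫_{-2*pi}^{2*pi} f(t) dt = (1/(2*pi)) · (-12*pi**2) = -6*pi.
So the constant term a_0/2 = -3*pi.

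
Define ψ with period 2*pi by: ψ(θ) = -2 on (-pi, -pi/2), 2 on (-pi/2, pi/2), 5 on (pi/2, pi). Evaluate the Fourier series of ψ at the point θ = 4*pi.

θ = 4*pi differs from θ = 0 by 2 full period(s), and the series is 2*pi-periodic.
ψ is continuous at θ = 0 with value 2, so the series converges to 2 there.

2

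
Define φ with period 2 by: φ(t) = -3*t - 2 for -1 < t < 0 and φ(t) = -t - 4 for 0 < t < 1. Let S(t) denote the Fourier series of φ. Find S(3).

t = 3 differs from t = 1 by 1 full period(s), and the series is 2-periodic.
At t = 1 the one-sided limits are φ(1^-) = -5 and φ(1^+) = 1.
By Dirichlet's theorem the series converges to their average, [(-5) + (1)]/2 = -2.

-2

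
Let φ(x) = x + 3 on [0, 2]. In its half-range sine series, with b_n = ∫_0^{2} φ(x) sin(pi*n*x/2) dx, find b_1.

b_1 = ∫_0^{2} (x + 3) sin(pi*x/2) dx.
Integrating by parts (boundary term plus one more integral), an antiderivative of (x + 3) sin(pi*x/2) is -2*x*cos(pi*x/2)/pi + 4*sin(pi*x/2)/pi**2 - 6*cos(pi*x/2)/pi; evaluating from 0 to 2: ∫_{0}^{2} (x + 3) sin(pi*x/2) dx = (10/pi) - (-6/pi) = 16/pi.
Hence b_1 = 16/pi.

16/pi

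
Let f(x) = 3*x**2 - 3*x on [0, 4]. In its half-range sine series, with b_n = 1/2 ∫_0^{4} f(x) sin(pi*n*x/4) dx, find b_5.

b_5 = 1/2 ∫_0^{4} (3*x**2 - 3*x) sin(5*pi*x/4) dx.
Integrating by parts twice (tabular method), an antiderivative of (3*x**2 - 3*x) sin(5*pi*x/4) is -12*x**2*cos(5*pi*x/4)/(5*pi) + 96*x*sin(5*pi*x/4)/(25*pi**2) + 12*x*cos(5*pi*x/4)/(5*pi) - 48*sin(5*pi*x/4)/(25*pi**2) + 384*cos(5*pi*x/4)/(125*pi**3); evaluating from 0 to 4: ∫_{0}^{4} (3*x**2 - 3*x) sin(5*pi*x/4) dx = (48*(-8 + 75*pi**2)/(125*pi**3)) - (384/(125*pi**3)) = 48*(-16 + 75*pi**2)/(125*pi**3).
Hence b_5 = (1/2)·(48*(-16 + 75*pi**2)/(125*pi**3)) = 24*(-16 + 75*pi**2)/(125*pi**3).

24*(-16 + 75*pi**2)/(125*pi**3)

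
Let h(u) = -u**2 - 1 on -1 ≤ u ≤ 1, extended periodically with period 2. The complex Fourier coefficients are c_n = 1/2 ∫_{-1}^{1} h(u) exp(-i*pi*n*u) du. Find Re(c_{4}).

-1/(8*pi**2)

Since h is real-valued, Re(c_{4}) = 1/2 ∫_{-1}^{1} h(u) cos(4*pi*u) du = a_{4}/2.
h is even and cos(4*pi*u) is even, so the integrand is even: ∫_{-1}^{1} h(u) cos(4*pi*u) du = 2∫_0^{1} h(u) cos(4*pi*u) du.
Integrating by parts twice (tabular method), an antiderivative of (-u**2 - 1) cos(4*pi*u) is -u**2*sin(4*pi*u)/(4*pi) - u*cos(4*pi*u)/(8*pi**2) - sin(4*pi*u)/(4*pi) + sin(4*pi*u)/(32*pi**3); evaluating from 0 to 1: ∫_{0}^{1} (-u**2 - 1) cos(4*pi*u) du = (-1/(8*pi**2)) - (0) = -1/(8*pi**2).
So ∫_{-1}^{1} h(u) cos(4*pi*u) du = -1/(4*pi**2).
Hence Re(c_{4}) = (1/2)·(-1/(4*pi**2)) = -1/(8*pi**2).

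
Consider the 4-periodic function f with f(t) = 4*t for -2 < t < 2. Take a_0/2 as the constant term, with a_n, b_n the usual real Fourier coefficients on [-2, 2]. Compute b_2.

b_2 = 1/2 ∫_{-2}^{2} f(t) sin(pi*t) dt.
f is odd and sin(pi*t) is odd, so the integrand is even and b_2 = ∫_0^{2} f(t) sin(pi*t) dt.
Integrating by parts (boundary term plus one more integral), an antiderivative of (4*t) sin(pi*t) is -4*t*cos(pi*t)/pi + 4*sin(pi*t)/pi**2; evaluating from 0 to 2: ∫_{0}^{2} (4*t) sin(pi*t) dt = (-8/pi) - (0) = -8/pi.
Hence b_2 = -8/pi.

-8/pi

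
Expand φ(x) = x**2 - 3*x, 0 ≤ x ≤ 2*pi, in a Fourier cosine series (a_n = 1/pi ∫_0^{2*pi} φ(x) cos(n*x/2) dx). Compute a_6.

a_6 = 1/pi ∫_0^{2*pi} (x**2 - 3*x) cos(3*x) dx.
Integrating by parts twice (tabular method), an antiderivative of (x**2 - 3*x) cos(3*x) is x**2*sin(3*x)/3 - x*sin(3*x) + 2*x*cos(3*x)/9 - 2*sin(3*x)/27 - cos(3*x)/3; evaluating from 0 to 2*pi: ∫_{0}^{2*pi} (x**2 - 3*x) cos(3*x) dx = (-1/3 + 4*pi/9) - (-1/3) = 4*pi/9.
Hence a_6 = (1/pi)·(4*pi/9) = 4/9.

4/9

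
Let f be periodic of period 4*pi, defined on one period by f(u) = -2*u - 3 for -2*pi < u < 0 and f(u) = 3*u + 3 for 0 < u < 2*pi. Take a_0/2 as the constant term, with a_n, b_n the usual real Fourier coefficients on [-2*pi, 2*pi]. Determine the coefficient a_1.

a_1 = (1/(2*pi)) ∫_{-2*pi}^{2*pi} f(u) cos(u/2) du.
Split the integral at the breakpoints.
Integrating by parts (boundary term plus one more integral), an antiderivative of (-2*u - 3) cos(u/2) is -4*u*sin(u/2) - 6*sin(u/2) - 8*cos(u/2); evaluating from -2*pi to 0: ∫_{-2*pi}^{0} (-2*u - 3) cos(u/2) du = (-8) - (8) = -16.
Integrating by parts (boundary term plus one more integral), an antiderivative of (3*u + 3) cos(u/2) is 6*u*sin(u/2) + 6*sin(u/2) + 12*cos(u/2); evaluating from 0 to 2*pi: ∫_{0}^{2*pi} (3*u + 3) cos(u/2) du = (-12) - (12) = -24.
Summing the pieces and multiplying by (1/(2*pi)) gives a_1 = -20/pi.

-20/pi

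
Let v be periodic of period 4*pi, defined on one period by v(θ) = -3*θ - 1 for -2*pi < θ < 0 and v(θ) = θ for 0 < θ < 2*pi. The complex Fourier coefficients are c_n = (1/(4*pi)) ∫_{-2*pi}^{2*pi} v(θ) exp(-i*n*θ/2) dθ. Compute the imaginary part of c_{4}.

-1/2

Since v is real-valued, Im(c_{4}) = -(1/(4*pi)) ∫_{-2*pi}^{2*pi} v(θ) sin(2*θ) dθ = -b_{4}/2.
Split the integral at the breakpoints.
Integrating by parts (boundary term plus one more integral), an antiderivative of (-3*θ - 1) sin(2*θ) is 3*θ*cos(2*θ)/2 - 3*sin(2*θ)/4 + cos(2*θ)/2; evaluating from -2*pi to 0: ∫_{-2*pi}^{0} (-3*θ - 1) sin(2*θ) dθ = (1/2) - (1/2 - 3*pi) = 3*pi.
Integrating by parts (boundary term plus one more integral), an antiderivative of (θ) sin(2*θ) is -θ*cos(2*θ)/2 + sin(2*θ)/4; evaluating from 0 to 2*pi: ∫_{0}^{2*pi} (θ) sin(2*θ) dθ = (-pi) - (0) = -pi.
So ∫_{-2*pi}^{2*pi} v(θ) sin(2*θ) dθ = 2*pi.
Hence Im(c_{4}) = (-1/(4*pi))·(2*pi) = -1/2.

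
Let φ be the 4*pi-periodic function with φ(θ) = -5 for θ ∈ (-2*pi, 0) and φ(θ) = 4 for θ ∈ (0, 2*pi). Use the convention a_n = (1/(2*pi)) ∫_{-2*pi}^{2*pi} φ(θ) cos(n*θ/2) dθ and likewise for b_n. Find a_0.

a_0 = (1/(2*pi)) ∫_{-2*pi}^{2*pi} φ(θ) dθ = (1/(2*pi)) · (-2*pi) = -1.

-1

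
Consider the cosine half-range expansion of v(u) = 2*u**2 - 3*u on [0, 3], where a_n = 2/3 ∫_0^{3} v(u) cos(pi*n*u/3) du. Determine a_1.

-36/pi**2

a_1 = 2/3 ∫_0^{3} (2*u**2 - 3*u) cos(pi*u/3) du.
Integrating by parts twice (tabular method), an antiderivative of (2*u**2 - 3*u) cos(pi*u/3) is 6*u**2*sin(pi*u/3)/pi - 9*u*sin(pi*u/3)/pi + 36*u*cos(pi*u/3)/pi**2 - 108*sin(pi*u/3)/pi**3 - 27*cos(pi*u/3)/pi**2; evaluating from 0 to 3: ∫_{0}^{3} (2*u**2 - 3*u) cos(pi*u/3) du = (-81/pi**2) - (-27/pi**2) = -54/pi**2.
Hence a_1 = (2/3)·(-54/pi**2) = -36/pi**2.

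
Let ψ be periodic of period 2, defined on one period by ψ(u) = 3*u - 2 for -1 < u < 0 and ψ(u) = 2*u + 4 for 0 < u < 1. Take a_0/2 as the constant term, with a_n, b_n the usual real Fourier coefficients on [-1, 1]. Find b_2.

-5/(2*pi)

b_2 = ∫_{-1}^{1} ψ(u) sin(2*pi*u) du.
Split the integral at the breakpoints.
Integrating by parts (boundary term plus one more integral), an antiderivative of (3*u - 2) sin(2*pi*u) is -3*u*cos(2*pi*u)/(2*pi) + 3*sin(2*pi*u)/(4*pi**2) + cos(2*pi*u)/pi; evaluating from -1 to 0: ∫_{-1}^{0} (3*u - 2) sin(2*pi*u) du = (1/pi) - (5/(2*pi)) = -3/(2*pi).
Integrating by parts (boundary term plus one more integral), an antiderivative of (2*u + 4) sin(2*pi*u) is -u*cos(2*pi*u)/pi + sin(2*pi*u)/(2*pi**2) - 2*cos(2*pi*u)/pi; evaluating from 0 to 1: ∫_{0}^{1} (2*u + 4) sin(2*pi*u) du = (-3/pi) - (-2/pi) = -1/pi.
Summing the pieces gives b_2 = -5/(2*pi).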